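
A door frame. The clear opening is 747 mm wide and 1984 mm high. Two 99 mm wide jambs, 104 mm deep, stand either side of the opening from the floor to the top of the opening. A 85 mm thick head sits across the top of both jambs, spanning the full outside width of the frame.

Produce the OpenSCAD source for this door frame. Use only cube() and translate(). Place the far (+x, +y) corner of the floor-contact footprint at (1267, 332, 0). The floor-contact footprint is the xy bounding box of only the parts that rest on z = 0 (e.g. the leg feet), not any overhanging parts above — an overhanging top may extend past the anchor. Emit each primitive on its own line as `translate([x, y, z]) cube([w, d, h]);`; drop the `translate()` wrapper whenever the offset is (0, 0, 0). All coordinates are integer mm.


translate([322, 228, 0]) cube([99, 104, 1984]);
translate([1168, 228, 0]) cube([99, 104, 1984]);
translate([322, 228, 1984]) cube([945, 104, 85]);


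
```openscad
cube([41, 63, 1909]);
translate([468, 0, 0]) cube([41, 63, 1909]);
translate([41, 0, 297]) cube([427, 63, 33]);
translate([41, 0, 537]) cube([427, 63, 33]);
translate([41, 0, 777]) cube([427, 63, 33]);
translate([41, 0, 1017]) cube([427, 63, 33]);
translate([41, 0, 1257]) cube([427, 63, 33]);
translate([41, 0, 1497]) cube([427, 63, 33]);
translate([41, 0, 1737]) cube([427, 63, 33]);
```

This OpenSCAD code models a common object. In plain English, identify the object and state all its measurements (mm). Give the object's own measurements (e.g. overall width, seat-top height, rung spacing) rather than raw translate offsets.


A straight ladder. Two 41×63 mm vertical rails, 1909 mm tall, stand 509 mm apart (outside-to-outside) with their front faces coplanar on the −y side. 7 rungs, each 63 mm deep and 33 mm tall, span between the inner faces of the rails, front faces flush with the rails. The lowest rung's underside is at z = 297 mm and rungs are spaced 240 mm apart (underside to underside).


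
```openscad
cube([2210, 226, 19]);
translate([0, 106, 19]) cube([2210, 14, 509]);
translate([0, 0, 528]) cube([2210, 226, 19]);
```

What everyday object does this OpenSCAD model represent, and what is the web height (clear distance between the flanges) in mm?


An I-beam. The web height is 509 mm.

Two wide flanges with a thin centred web — an I-beam. Overall 547 mm minus two 19 mm flanges gives a web of 547 − 2·19 = 509 mm.


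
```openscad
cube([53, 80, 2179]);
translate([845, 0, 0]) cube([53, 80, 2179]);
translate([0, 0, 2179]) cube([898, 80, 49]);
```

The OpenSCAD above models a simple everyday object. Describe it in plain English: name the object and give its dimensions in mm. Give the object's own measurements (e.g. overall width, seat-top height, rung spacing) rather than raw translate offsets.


A door frame. The clear opening is 792 mm wide and 2179 mm high. Two 53 mm wide jambs, 80 mm deep, stand either side of the opening from the floor to the top of the opening. A 49 mm thick head sits across the top of both jambs, spanning the full outside width of the frame.


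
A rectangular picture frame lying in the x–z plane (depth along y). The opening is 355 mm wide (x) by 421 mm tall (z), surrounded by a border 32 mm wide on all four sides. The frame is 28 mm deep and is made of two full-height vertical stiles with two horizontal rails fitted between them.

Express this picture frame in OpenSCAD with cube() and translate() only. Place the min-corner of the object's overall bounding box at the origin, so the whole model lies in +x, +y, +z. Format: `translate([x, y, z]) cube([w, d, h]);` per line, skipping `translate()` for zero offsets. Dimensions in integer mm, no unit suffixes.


cube([32, 28, 485]);
translate([387, 0, 0]) cube([32, 28, 485]);
translate([32, 0, 0]) cube([355, 28, 32]);
translate([32, 0, 453]) cube([355, 28, 32]);


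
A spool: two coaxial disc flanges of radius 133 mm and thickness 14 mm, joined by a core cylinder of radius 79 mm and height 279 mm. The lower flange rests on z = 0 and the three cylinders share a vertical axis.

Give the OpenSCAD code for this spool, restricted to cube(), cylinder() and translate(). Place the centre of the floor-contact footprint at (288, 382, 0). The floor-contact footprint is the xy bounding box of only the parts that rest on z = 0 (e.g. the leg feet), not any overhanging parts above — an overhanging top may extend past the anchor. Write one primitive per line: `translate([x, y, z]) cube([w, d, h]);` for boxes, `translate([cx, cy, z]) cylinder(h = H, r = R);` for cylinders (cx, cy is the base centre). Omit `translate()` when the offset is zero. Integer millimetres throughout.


translate([288, 382, 0]) cylinder(h = 14, r = 133);
translate([288, 382, 14]) cylinder(h = 279, r = 79);
translate([288, 382, 293]) cylinder(h = 14, r = 133);


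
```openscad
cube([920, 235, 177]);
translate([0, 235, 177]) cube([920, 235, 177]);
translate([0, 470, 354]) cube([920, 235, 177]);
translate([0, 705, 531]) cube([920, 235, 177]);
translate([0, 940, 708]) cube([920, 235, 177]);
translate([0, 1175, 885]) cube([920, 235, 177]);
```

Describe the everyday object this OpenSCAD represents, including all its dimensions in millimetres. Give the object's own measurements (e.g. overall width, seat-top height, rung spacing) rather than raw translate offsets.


A straight staircase of 6 solid steps. Each step is 920 mm wide (x), 235 mm deep (y, the going) and 177 mm tall (the rise). The first step rests on the floor; each subsequent step sits one going further in +y and one rise higher in +z, directly behind and above the previous step with no overlap.


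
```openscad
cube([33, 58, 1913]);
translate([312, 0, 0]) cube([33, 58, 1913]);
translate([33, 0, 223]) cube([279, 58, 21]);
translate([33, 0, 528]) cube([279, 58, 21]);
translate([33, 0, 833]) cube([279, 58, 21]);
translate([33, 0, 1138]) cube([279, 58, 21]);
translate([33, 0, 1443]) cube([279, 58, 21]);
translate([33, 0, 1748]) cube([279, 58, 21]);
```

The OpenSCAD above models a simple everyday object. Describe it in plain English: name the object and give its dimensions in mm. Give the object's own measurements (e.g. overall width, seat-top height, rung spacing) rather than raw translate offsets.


A straight ladder. Two 33×58 mm vertical rails, 1913 mm tall, stand 345 mm apart (outside-to-outside) with their front faces coplanar on the −y side. 6 rungs, each 58 mm deep and 21 mm tall, span between the inner faces of the rails, front faces flush with the rails. The lowest rung's underside is at z = 223 mm and rungs are spaced 305 mm apart (underside to underside).


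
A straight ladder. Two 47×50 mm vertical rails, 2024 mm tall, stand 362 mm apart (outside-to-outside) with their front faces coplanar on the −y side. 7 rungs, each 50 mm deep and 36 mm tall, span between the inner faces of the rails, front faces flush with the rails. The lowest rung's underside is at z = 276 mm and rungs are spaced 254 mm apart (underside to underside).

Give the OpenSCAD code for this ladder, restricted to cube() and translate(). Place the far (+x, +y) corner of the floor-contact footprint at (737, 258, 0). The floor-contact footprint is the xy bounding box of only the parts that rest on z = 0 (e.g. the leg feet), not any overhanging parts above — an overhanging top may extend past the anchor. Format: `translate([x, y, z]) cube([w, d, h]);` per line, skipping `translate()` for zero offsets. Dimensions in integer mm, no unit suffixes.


translate([375, 208, 0]) cube([47, 50, 2024]);
translate([690, 208, 0]) cube([47, 50, 2024]);
translate([422, 208, 276]) cube([268, 50, 36]);
translate([422, 208, 530]) cube([268, 50, 36]);
translate([422, 208, 784]) cube([268, 50, 36]);
translate([422, 208, 1038]) cube([268, 50, 36]);
translate([422, 208, 1292]) cube([268, 50, 36]);
translate([422, 208, 1546]) cube([268, 50, 36]);
translate([422, 208, 1800]) cube([268, 50, 36]);


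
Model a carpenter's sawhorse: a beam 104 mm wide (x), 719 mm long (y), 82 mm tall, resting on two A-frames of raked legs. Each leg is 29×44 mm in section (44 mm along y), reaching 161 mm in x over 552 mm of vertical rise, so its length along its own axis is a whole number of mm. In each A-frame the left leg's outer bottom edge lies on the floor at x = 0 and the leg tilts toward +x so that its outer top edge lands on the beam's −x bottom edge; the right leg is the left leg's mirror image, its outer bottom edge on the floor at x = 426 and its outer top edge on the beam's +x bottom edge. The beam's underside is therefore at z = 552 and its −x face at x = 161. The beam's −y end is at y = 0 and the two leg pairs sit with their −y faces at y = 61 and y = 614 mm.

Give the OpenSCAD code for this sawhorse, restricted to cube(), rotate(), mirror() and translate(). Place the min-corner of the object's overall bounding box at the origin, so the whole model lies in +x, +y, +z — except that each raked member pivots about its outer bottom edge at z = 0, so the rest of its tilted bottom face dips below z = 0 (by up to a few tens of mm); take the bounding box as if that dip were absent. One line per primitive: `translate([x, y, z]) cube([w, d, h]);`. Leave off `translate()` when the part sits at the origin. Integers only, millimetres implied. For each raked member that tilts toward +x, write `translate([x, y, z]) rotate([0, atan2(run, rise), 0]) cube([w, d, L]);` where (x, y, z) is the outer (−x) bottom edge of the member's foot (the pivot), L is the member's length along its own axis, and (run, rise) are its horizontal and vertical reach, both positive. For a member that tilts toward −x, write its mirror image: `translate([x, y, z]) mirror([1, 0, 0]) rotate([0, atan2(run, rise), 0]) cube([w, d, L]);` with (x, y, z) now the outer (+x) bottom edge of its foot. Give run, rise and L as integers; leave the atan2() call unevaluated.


// leg length = √(161² + 552²) = 575
// right-leg outer foot x = 2·161 + 104 = 426
// beam min-corner = (161, 0, 552)
translate([161, 0, 552]) cube([104, 719, 82]);
translate([0, 61, 0]) rotate([0, atan2(161, 552), 0]) cube([29, 44, 575]);
translate([426, 61, 0]) mirror([1, 0, 0]) rotate([0, atan2(161, 552), 0]) cube([29, 44, 575]);
translate([0, 614, 0]) rotate([0, atan2(161, 552), 0]) cube([29, 44, 575]);
translate([426, 614, 0]) mirror([1, 0, 0]) rotate([0, atan2(161, 552), 0]) cube([29, 44, 575]);


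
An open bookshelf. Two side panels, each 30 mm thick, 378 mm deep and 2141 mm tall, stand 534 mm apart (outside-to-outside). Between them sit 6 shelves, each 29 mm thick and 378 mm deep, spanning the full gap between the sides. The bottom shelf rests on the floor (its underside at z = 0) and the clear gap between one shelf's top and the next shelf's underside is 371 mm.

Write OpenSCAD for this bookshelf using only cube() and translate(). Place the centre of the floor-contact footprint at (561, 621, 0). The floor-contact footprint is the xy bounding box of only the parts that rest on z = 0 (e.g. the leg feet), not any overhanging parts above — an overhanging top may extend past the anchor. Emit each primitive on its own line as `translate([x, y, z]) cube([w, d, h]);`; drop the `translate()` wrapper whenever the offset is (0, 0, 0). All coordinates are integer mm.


translate([294, 432, 0]) cube([30, 378, 2141]);
translate([798, 432, 0]) cube([30, 378, 2141]);
translate([324, 432, 0]) cube([474, 378, 29]);
translate([324, 432, 400]) cube([474, 378, 29]);
translate([324, 432, 800]) cube([474, 378, 29]);
translate([324, 432, 1200]) cube([474, 378, 29]);
translate([324, 432, 1600]) cube([474, 378, 29]);
translate([324, 432, 2000]) cube([474, 378, 29]);


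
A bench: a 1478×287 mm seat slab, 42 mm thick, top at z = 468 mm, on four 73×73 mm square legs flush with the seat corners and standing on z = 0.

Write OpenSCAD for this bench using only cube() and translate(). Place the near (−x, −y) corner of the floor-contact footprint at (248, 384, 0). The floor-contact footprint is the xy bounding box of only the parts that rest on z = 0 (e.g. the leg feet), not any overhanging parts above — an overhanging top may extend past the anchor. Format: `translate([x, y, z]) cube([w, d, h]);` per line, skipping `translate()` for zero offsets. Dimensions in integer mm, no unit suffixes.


translate([248, 384, 426]) cube([1478, 287, 42]);
translate([248, 384, 0]) cube([73, 73, 426]);
translate([248, 598, 0]) cube([73, 73, 426]);
translate([1653, 384, 0]) cube([73, 73, 426]);
translate([1653, 598, 0]) cube([73, 73, 426]);


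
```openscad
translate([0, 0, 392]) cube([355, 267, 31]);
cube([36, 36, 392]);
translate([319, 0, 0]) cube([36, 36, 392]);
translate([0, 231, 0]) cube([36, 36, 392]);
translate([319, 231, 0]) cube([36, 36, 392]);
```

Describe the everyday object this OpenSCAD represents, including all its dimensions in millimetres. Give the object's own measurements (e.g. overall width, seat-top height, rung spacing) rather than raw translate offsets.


A four-legged stool. The seat is a 355×267×31 mm slab whose top surface is at z = 423 mm; four square legs, each 36×36 mm in cross-section, run from the floor (z = 0) to the underside of the seat, each flush with a corner of the seat.


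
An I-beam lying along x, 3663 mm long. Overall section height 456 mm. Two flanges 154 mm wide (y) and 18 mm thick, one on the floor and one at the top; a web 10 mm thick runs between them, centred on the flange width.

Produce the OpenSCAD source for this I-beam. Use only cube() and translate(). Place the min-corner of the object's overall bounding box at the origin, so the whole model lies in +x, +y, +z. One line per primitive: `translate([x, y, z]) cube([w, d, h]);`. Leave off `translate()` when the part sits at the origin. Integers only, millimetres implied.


cube([3663, 154, 18]);
translate([0, 72, 18]) cube([3663, 10, 420]);
translate([0, 0, 438]) cube([3663, 154, 18]);


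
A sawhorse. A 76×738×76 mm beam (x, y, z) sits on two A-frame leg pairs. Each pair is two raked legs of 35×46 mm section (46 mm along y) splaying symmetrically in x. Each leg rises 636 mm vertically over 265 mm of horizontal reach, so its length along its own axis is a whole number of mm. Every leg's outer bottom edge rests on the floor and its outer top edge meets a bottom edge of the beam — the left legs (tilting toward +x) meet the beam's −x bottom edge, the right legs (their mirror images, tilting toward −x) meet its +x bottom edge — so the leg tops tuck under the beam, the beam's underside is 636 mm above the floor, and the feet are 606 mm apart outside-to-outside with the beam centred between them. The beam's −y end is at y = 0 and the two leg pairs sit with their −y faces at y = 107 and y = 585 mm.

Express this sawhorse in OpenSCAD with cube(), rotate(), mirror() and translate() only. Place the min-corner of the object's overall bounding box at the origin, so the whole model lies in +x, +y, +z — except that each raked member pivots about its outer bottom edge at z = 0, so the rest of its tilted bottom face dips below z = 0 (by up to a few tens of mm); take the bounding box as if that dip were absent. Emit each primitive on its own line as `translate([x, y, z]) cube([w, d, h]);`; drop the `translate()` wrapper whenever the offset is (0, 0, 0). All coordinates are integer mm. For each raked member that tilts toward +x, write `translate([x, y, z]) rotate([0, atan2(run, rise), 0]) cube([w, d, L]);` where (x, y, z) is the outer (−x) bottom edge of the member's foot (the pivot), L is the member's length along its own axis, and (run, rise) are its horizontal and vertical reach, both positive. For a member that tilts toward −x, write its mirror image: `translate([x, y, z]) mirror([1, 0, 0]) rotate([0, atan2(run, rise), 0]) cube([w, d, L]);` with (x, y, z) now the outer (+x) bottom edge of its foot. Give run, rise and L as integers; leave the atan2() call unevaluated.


translate([265, 0, 636]) cube([76, 738, 76]);
translate([0, 107, 0]) rotate([0, atan2(265, 636), 0]) cube([35, 46, 689]);
translate([606, 107, 0]) mirror([1, 0, 0]) rotate([0, atan2(265, 636), 0]) cube([35, 46, 689]);
translate([0, 585, 0]) rotate([0, atan2(265, 636), 0]) cube([35, 46, 689]);
translate([606, 585, 0]) mirror([1, 0, 0]) rotate([0, atan2(265, 636), 0]) cube([35, 46, 689]);


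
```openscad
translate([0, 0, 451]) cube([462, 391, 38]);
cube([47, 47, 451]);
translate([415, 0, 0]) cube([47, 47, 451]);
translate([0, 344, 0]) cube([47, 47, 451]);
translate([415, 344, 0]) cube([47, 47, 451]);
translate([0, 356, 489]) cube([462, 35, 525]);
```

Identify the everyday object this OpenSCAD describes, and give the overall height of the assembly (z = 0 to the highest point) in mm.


A chair. The overall height is 1014 mm.

A slab on four corner posts with a tall panel at the back — a chair. The seat slab sits at z = 451 with thickness 38, and the 525 mm backrest starts at the seat top, so the overall height is 451 + 38 + 525 = 1014 mm.


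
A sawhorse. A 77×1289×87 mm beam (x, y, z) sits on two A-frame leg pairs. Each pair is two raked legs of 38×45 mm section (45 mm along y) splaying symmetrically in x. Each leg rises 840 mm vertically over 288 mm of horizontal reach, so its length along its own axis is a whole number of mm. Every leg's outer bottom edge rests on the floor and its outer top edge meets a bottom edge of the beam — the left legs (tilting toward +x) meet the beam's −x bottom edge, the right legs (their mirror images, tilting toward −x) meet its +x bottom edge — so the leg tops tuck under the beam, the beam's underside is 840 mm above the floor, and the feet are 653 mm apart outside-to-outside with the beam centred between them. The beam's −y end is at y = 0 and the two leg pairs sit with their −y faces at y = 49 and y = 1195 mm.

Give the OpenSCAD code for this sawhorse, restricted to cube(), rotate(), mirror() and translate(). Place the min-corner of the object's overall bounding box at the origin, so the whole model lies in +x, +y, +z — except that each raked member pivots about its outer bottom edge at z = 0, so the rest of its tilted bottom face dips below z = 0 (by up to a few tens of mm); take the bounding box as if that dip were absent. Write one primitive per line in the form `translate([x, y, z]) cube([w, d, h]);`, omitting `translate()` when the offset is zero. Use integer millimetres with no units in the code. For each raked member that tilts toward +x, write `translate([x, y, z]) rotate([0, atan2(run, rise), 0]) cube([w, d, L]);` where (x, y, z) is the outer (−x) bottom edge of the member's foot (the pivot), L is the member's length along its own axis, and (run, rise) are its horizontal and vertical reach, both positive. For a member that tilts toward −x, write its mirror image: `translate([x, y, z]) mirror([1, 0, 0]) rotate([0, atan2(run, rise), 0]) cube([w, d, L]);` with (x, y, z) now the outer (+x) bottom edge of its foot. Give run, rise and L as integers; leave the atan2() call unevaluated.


translate([288, 0, 840]) cube([77, 1289, 87]);
translate([0, 49, 0]) rotate([0, atan2(288, 840), 0]) cube([38, 45, 888]);
translate([653, 49, 0]) mirror([1, 0, 0]) rotate([0, atan2(288, 840), 0]) cube([38, 45, 888]);
translate([0, 1195, 0]) rotate([0, atan2(288, 840), 0]) cube([38, 45, 888]);
translate([653, 1195, 0]) mirror([1, 0, 0]) rotate([0, atan2(288, 840), 0]) cube([38, 45, 888]);


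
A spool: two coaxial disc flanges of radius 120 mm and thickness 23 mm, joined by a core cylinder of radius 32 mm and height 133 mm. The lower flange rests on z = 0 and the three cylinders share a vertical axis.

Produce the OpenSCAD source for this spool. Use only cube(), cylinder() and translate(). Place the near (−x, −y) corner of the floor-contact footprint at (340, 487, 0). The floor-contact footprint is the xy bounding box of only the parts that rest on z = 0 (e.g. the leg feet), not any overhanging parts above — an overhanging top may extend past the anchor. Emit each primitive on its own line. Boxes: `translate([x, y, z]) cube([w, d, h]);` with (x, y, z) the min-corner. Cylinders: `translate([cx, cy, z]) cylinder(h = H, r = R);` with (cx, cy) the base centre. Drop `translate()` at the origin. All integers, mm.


translate([460, 607, 0]) cylinder(h = 23, r = 120);
translate([460, 607, 23]) cylinder(h = 133, r = 32);
translate([460, 607, 156]) cylinder(h = 23, r = 120);


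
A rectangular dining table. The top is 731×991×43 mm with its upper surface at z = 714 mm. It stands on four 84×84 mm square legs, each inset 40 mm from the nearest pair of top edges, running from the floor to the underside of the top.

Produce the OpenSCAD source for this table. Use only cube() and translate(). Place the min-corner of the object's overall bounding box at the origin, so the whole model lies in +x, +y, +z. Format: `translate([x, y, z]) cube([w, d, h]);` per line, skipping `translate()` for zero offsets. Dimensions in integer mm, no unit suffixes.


// leg_h = 714 - 43 = 671
translate([0, 0, 671]) cube([731, 991, 43]);
translate([40, 40, 0]) cube([84, 84, 671]);
translate([607, 40, 0]) cube([84, 84, 671]);
translate([40, 867, 0]) cube([84, 84, 671]);
translate([607, 867, 0]) cube([84, 84, 671]);


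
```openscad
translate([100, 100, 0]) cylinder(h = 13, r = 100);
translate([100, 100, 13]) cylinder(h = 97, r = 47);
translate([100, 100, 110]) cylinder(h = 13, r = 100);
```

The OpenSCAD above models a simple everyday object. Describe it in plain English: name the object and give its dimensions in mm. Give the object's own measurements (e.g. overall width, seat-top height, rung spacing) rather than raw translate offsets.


A spool: two coaxial disc flanges of radius 100 mm and thickness 13 mm, joined by a core cylinder of radius 47 mm and height 97 mm. The lower flange rests on z = 0 and the three cylinders share a vertical axis.


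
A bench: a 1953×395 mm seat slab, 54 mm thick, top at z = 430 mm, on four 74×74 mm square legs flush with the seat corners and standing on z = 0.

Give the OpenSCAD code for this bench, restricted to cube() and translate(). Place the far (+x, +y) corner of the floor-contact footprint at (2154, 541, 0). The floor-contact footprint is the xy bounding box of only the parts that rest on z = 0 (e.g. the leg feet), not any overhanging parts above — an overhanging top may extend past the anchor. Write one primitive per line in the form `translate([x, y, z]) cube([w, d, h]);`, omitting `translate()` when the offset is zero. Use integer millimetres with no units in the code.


// leg_h = 430 − 54 = 376
translate([201, 146, 376]) cube([1953, 395, 54]);
translate([201, 146, 0]) cube([74, 74, 376]);
translate([201, 467, 0]) cube([74, 74, 376]);
translate([2080, 146, 0]) cube([74, 74, 376]);
translate([2080, 467, 0]) cube([74, 74, 376]);


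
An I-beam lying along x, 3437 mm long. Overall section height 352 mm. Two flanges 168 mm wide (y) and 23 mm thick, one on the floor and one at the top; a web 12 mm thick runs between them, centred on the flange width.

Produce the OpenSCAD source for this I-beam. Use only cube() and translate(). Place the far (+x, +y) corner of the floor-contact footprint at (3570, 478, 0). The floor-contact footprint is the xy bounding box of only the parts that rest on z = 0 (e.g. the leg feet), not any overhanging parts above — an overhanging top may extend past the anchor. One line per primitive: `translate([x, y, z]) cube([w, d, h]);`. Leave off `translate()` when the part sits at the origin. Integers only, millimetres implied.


translate([133, 310, 0]) cube([3437, 168, 23]);
translate([133, 388, 23]) cube([3437, 12, 306]);
translate([133, 310, 329]) cube([3437, 168, 23]);


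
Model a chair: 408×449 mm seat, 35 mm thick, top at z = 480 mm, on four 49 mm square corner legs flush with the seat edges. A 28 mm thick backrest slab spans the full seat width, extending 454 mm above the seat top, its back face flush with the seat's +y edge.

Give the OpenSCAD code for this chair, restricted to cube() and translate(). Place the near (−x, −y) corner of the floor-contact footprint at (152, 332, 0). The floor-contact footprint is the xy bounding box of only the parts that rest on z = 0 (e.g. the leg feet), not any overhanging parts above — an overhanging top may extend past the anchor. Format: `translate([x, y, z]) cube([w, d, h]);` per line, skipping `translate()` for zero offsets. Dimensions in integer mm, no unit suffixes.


translate([152, 332, 445]) cube([408, 449, 35]);
translate([152, 332, 0]) cube([49, 49, 445]);
translate([511, 332, 0]) cube([49, 49, 445]);
translate([152, 732, 0]) cube([49, 49, 445]);
translate([511, 732, 0]) cube([49, 49, 445]);
translate([152, 753, 480]) cube([408, 28, 454]);


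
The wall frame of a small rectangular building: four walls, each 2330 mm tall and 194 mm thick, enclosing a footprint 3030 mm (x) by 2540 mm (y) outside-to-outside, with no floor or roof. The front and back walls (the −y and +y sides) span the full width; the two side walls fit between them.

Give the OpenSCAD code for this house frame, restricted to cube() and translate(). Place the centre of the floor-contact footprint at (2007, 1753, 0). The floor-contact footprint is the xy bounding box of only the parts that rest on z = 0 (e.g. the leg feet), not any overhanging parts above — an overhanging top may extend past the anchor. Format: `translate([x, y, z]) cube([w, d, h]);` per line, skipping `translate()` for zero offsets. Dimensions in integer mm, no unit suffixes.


translate([492, 483, 0]) cube([3030, 194, 2330]);
translate([492, 2829, 0]) cube([3030, 194, 2330]);
translate([492, 677, 0]) cube([194, 2152, 2330]);
translate([3328, 677, 0]) cube([194, 2152, 2330]);


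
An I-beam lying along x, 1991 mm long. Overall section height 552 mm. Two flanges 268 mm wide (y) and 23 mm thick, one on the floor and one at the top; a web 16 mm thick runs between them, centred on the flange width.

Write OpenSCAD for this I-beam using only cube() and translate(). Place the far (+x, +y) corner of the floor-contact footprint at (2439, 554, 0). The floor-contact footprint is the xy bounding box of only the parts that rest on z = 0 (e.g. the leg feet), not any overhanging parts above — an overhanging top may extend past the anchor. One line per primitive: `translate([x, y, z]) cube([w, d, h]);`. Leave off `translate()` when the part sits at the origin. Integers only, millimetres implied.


translate([448, 286, 0]) cube([1991, 268, 23]);
translate([448, 412, 23]) cube([1991, 16, 506]);
translate([448, 286, 529]) cube([1991, 268, 23]);


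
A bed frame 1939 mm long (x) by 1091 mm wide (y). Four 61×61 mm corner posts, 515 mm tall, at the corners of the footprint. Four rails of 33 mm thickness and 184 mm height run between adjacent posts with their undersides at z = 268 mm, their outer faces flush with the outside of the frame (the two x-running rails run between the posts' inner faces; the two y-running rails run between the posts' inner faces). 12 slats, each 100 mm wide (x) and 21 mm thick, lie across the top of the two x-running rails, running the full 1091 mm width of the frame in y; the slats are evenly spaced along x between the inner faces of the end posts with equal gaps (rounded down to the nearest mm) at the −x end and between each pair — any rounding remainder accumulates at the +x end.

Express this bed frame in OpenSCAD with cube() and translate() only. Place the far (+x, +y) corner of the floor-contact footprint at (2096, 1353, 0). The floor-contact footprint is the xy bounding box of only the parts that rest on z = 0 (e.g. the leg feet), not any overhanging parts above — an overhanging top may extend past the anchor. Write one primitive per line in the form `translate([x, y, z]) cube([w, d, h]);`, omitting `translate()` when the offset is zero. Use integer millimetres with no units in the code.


// slat z = rail_z + rail_h = 268 + 184 = 452
// slat gap = ⌊(1817 − 12·100) / 13⌋ = 47
translate([157, 262, 0]) cube([61, 61, 515]);
translate([157, 1292, 0]) cube([61, 61, 515]);
translate([2035, 262, 0]) cube([61, 61, 515]);
translate([2035, 1292, 0]) cube([61, 61, 515]);
translate([218, 262, 268]) cube([1817, 33, 184]);
translate([218, 1320, 268]) cube([1817, 33, 184]);
translate([157, 323, 268]) cube([33, 969, 184]);
translate([2063, 323, 268]) cube([33, 969, 184]);
translate([265, 262, 452]) cube([100, 1091, 21]);
translate([412, 262, 452]) cube([100, 1091, 21]);
translate([559, 262, 452]) cube([100, 1091, 21]);
translate([706, 262, 452]) cube([100, 1091, 21]);
translate([853, 262, 452]) cube([100, 1091, 21]);
translate([1000, 262, 452]) cube([100, 1091, 21]);
translate([1147, 262, 452]) cube([100, 1091, 21]);
translate([1294, 262, 452]) cube([100, 1091, 21]);
translate([1441, 262, 452]) cube([100, 1091, 21]);
translate([1588, 262, 452]) cube([100, 1091, 21]);
translate([1735, 262, 452]) cube([100, 1091, 21]);
translate([1882, 262, 452]) cube([100, 1091, 21]);


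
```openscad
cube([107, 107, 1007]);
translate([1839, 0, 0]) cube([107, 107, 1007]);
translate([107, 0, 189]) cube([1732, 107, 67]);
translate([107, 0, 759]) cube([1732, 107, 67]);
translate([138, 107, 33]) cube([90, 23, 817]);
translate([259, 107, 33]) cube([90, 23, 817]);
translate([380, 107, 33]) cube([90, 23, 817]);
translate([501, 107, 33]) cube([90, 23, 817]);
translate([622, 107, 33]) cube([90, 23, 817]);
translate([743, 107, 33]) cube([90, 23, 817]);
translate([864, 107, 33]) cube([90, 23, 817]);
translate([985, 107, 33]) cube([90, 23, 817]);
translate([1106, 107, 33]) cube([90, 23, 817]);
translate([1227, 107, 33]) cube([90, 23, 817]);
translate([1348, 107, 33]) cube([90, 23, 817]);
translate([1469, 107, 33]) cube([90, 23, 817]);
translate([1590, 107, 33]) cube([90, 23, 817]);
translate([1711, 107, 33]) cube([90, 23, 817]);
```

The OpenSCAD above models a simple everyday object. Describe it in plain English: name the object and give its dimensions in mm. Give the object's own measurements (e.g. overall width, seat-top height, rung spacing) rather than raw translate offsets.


A fence section. Two 107×107 mm posts, 1007 mm tall, stand on the floor with a clear span of 1732 mm between their inner faces. Two horizontal rails of 107×67 mm section span the gap between the posts with their undersides at z = 189 mm and z = 759 mm, flush with the posts' −y face. 14 pickets, each 90 mm wide, 23 mm thick and 817 mm tall, are fixed to the +y face of the rails with their bottoms at z = 33 mm, spaced across the span with a 31 mm gap after the −x post and between neighbouring pickets, with 38 mm left before the +x post.


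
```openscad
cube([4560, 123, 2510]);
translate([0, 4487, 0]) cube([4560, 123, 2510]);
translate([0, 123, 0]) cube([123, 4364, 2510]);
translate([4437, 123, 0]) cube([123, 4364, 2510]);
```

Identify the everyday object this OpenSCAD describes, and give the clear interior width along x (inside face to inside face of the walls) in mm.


A house (or room) frame. The interior width is 4314 mm.

Four 2510 mm walls enclosing a rectangle with no floor or roof — a room or house frame. Outside width is 4560 mm and wall thickness is 123 mm, so the interior width is 4560 − 2 × 123 = 4314 mm.


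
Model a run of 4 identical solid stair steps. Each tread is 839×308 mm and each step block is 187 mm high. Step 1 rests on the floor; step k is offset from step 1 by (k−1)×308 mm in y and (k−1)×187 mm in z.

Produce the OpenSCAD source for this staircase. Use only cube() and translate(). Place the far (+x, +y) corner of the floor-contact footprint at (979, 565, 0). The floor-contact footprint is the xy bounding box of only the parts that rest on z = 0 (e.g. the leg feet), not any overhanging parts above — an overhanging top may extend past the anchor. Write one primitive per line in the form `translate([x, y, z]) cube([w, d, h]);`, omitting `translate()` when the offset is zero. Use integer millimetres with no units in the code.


translate([140, 257, 0]) cube([839, 308, 187]);
translate([140, 565, 187]) cube([839, 308, 187]);
translate([140, 873, 374]) cube([839, 308, 187]);
translate([140, 1181, 561]) cube([839, 308, 187]);


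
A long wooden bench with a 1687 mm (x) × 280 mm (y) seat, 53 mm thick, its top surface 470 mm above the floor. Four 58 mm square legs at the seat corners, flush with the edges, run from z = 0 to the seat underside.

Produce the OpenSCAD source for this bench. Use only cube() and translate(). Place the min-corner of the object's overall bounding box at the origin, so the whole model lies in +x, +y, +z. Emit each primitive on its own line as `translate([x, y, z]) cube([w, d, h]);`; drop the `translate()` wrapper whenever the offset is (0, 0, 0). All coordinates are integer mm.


translate([0, 0, 417]) cube([1687, 280, 53]);
cube([58, 58, 417]);
translate([0, 222, 0]) cube([58, 58, 417]);
translate([1629, 0, 0]) cube([58, 58, 417]);
translate([1629, 222, 0]) cube([58, 58, 417]);


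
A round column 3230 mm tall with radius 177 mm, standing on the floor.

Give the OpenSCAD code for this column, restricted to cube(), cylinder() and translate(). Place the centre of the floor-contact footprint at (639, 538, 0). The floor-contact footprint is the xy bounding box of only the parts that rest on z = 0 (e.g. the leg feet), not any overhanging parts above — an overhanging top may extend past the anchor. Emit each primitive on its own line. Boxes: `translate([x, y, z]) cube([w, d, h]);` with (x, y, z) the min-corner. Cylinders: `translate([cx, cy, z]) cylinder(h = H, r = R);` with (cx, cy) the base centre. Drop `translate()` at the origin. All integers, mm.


translate([639, 538, 0]) cylinder(h = 3230, r = 177);


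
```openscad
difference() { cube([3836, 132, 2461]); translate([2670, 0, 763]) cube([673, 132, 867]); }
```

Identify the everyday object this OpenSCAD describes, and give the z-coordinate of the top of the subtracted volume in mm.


A wall with a window opening. The window head height is 1630 mm.

A wall with a rectangular opening subtracted — a window. Sill at z = 763, opening 867 mm tall, so the head is at 763 + 867 = 1630 mm.


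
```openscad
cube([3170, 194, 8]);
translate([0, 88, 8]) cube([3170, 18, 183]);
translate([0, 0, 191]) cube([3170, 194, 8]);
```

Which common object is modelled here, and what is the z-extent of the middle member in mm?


An I-beam. The web height is 183 mm.

Two wide flanges with a thin centred web — an I-beam. Overall 199 mm minus two 8 mm flanges gives a web of 199 − 2·8 = 183 mm.


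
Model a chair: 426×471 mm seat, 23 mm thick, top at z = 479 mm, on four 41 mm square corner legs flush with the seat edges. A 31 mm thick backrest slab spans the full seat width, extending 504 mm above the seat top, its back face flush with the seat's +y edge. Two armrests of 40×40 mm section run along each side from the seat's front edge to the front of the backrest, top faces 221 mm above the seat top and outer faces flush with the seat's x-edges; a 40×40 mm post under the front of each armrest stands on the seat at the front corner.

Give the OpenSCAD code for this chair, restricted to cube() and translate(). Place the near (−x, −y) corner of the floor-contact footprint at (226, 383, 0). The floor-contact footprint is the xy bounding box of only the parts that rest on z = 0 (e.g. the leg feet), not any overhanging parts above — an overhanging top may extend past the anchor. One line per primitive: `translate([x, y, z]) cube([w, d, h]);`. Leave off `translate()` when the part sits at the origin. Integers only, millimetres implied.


// leg_h = 479 - 23 = 456
// arm post h = 221 - 40 = 181
translate([226, 383, 456]) cube([426, 471, 23]);
translate([226, 383, 0]) cube([41, 41, 456]);
translate([611, 383, 0]) cube([41, 41, 456]);
translate([226, 813, 0]) cube([41, 41, 456]);
translate([611, 813, 0]) cube([41, 41, 456]);
translate([226, 823, 479]) cube([426, 31, 504]);
translate([226, 383, 660]) cube([40, 440, 40]);
translate([612, 383, 660]) cube([40, 440, 40]);
translate([226, 383, 479]) cube([40, 40, 181]);
translate([612, 383, 479]) cube([40, 40, 181]);


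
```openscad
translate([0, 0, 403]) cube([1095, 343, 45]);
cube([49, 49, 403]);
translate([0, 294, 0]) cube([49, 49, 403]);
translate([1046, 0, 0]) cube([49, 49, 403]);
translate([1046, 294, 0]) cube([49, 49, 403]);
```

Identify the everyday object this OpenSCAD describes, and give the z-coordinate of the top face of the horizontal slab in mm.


A bench. The seat-top height is 448 mm.

A long slab on four corner posts — a bench. The slab sits at z = 403 with thickness 45, so the top is 403 + 45 = 448 mm.


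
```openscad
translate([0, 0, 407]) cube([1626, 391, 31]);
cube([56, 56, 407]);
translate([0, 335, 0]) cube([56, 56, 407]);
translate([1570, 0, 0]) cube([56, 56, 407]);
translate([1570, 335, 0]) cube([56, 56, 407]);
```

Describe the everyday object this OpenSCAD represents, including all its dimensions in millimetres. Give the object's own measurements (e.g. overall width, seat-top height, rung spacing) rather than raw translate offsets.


A long wooden bench with a 1626 mm (x) × 391 mm (y) seat, 31 mm thick, its top surface 438 mm above the floor. Four 56 mm square legs at the seat corners, flush with the edges, run from z = 0 to the seat underside.


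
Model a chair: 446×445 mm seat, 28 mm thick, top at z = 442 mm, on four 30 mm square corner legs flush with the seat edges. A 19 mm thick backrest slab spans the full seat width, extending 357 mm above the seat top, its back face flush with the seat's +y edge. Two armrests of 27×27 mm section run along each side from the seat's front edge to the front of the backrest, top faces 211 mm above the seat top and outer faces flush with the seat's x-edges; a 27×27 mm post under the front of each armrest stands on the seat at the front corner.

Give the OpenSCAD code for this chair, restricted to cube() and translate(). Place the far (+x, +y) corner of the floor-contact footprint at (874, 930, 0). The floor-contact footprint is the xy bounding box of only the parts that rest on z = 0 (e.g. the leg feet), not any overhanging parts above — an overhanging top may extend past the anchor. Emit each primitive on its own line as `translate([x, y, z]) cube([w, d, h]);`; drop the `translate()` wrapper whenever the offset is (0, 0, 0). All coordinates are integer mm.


translate([428, 485, 414]) cube([446, 445, 28]);
translate([428, 485, 0]) cube([30, 30, 414]);
translate([844, 485, 0]) cube([30, 30, 414]);
translate([428, 900, 0]) cube([30, 30, 414]);
translate([844, 900, 0]) cube([30, 30, 414]);
translate([428, 911, 442]) cube([446, 19, 357]);
translate([428, 485, 626]) cube([27, 426, 27]);
translate([847, 485, 626]) cube([27, 426, 27]);
translate([428, 485, 442]) cube([27, 27, 184]);
translate([847, 485, 442]) cube([27, 27, 184]);


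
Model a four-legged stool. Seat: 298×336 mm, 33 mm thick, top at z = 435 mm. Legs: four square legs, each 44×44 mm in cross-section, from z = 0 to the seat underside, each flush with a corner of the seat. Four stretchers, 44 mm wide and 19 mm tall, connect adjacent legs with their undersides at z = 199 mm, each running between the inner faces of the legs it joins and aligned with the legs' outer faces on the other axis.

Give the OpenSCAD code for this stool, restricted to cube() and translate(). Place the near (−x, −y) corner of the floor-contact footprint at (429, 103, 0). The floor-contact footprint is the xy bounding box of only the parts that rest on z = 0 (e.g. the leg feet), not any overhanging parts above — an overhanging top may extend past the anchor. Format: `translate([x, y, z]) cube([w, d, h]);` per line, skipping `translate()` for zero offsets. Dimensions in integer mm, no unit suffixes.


translate([429, 103, 402]) cube([298, 336, 33]);
translate([429, 103, 0]) cube([44, 44, 402]);
translate([683, 103, 0]) cube([44, 44, 402]);
translate([429, 395, 0]) cube([44, 44, 402]);
translate([683, 395, 0]) cube([44, 44, 402]);
translate([473, 103, 199]) cube([210, 44, 19]);
translate([473, 395, 199]) cube([210, 44, 19]);
translate([429, 147, 199]) cube([44, 248, 19]);
translate([683, 147, 199]) cube([44, 248, 19]);


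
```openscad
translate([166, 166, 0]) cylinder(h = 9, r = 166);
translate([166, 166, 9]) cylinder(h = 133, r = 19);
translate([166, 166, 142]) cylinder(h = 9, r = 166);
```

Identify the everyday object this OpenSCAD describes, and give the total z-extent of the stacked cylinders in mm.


A spool. The overall height is 151 mm.

Three coaxial cylinders, large–small–large — a spool. Two 9 mm flanges and a 133 mm core give 9 + 133 + 9 = 151 mm.
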